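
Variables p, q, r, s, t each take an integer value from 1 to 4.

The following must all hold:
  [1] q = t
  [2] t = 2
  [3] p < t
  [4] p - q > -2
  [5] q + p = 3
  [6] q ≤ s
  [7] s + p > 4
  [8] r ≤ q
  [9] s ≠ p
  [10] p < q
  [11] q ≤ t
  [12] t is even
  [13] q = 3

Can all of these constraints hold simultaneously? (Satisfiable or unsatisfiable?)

Unsatisfiable

Constraint 13 fixes q = 3 and constraint 2 fixes t = 2, but constraint 1 requires q = t. Since 3 ≠ 2, contradiction.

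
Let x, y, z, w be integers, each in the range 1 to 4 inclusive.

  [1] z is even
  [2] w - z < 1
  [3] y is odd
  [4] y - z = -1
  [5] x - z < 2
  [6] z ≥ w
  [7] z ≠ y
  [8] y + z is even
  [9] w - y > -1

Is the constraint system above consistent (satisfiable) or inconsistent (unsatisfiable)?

Constraint 3 makes y odd and constraint 1 makes z even, so y + z must be odd. Constraint 8 says y + z is even — contradiction.

Unsatisfiable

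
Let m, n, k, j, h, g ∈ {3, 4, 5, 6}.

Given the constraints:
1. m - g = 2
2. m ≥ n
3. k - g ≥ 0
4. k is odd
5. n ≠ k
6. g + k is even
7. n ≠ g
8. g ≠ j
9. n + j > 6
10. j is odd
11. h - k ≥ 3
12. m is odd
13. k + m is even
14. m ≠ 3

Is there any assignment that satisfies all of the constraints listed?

Satisfiable

Take m = 5, n = 4, k = 3, j = 5, h = 6, g = 3. Then constraint 1: m - g = 2; constraint 3: k - g = 0, and every other listed constraint is also met.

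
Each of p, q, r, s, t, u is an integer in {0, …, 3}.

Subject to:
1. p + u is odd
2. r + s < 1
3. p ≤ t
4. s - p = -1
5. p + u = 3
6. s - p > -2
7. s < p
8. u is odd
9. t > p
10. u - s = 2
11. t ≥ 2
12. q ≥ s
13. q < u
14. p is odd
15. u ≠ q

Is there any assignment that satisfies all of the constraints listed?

Constraint 14 makes p odd and constraint 8 makes u odd, so p + u must be even. Constraint 1 says p + u is odd — contradiction.

Unsatisfiable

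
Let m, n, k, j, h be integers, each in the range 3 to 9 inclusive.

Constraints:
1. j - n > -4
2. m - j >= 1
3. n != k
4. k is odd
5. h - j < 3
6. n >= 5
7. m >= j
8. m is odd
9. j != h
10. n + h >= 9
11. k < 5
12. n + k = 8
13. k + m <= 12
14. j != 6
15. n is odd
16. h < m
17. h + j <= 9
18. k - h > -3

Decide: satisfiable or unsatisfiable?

Take m = 7, n = 5, k = 3, j = 4, h = 5. Then constraint 1: j - n = -1; constraint 2: m - j = 3, and every other listed constraint is also met.

Satisfiable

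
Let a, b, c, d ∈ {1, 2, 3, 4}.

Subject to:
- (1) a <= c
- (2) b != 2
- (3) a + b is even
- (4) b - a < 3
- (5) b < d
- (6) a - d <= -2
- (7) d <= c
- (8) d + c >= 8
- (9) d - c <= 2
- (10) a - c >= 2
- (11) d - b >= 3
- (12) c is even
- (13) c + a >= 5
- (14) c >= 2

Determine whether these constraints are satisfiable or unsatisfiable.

Constraints 6, 9, and 10 give c − d ≥ -2, d − a ≥ 2, a − c ≥ 2.
Adding all 3 inequalities: the left sides telescope to 0, and the right sides sum to (-2) + 2 + 2 = 2. So 0 ≥ 2, which is false.

Unsatisfiable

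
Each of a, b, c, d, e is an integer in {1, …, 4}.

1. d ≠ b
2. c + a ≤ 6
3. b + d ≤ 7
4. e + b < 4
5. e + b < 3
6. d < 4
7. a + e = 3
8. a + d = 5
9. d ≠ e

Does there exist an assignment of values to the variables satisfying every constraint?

Setting (a, b, c, d, e) = (2, 1, 4, 3, 1) satisfies everything: constraint 2: c + a = 6; constraint 3: b + d = 4, and the others follow.

Satisfiable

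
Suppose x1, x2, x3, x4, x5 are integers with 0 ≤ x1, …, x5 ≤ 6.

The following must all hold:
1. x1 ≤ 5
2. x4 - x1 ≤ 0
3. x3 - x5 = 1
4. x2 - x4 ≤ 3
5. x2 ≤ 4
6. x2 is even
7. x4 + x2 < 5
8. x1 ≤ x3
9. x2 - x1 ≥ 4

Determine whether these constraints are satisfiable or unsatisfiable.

Constraints 2, 4, and 9 give x2 − x1 ≥ 4, x1 − x4 ≥ 0, x4 − x2 ≥ -3.
Adding all 3 inequalities: the left sides telescope to 0, and the right sides sum to 4 + 0 + (-3) = 1. So 0 ≥ 1, which is false.

Unsatisfiable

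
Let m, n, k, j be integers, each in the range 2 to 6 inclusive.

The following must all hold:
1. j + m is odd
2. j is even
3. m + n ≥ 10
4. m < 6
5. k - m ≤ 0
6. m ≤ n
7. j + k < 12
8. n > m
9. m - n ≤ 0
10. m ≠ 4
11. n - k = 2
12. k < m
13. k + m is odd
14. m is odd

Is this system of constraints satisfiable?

Satisfiable

The assignment m = 5, n = 6, k = 4, j = 6 works:
  constraint 3 holds since m + n = 11.
  constraint 5 holds since k - m = -1.
The rest check out directly.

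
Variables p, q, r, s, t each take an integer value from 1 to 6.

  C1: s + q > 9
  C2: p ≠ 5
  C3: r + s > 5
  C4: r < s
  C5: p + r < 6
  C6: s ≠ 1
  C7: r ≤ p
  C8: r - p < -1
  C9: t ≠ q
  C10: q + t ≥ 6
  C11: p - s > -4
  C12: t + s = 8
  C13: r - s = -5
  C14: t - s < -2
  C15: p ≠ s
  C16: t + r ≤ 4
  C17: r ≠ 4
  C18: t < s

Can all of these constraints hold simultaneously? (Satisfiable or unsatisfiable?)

Satisfiable

Try p = 3, q = 6, r = 1, s = 6, t = 2.
Check constraint 1: s + q = 12; constraint 3: r + s = 7; constraint 5: p + r = 4. The remaining constraints are straightforward to verify.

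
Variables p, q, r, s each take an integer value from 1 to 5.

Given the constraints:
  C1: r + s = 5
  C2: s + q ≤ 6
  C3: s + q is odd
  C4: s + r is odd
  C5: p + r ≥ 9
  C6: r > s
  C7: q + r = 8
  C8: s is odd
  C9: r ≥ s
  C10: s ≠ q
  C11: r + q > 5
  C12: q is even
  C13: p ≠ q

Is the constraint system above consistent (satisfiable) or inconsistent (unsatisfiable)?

Try p = 5, q = 4, r = 4, s = 1.
Check constraint 1: r + s = 5; constraint 2: s + q = 5; constraint 5: p + r = 9. The remaining constraints are straightforward to verify.

Satisfiable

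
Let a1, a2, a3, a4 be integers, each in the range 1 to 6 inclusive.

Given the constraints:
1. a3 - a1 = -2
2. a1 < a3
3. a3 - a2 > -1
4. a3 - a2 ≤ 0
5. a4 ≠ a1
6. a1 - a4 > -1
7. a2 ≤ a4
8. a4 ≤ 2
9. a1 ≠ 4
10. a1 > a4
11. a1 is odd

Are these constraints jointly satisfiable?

Unsatisfiable

Constraints 2, 4, 7, and 10 give a3 ≤ a2, a2 ≤ a4, a4 < a1, a1 < a3. Chaining: a3 ≤ a2 ≤ a4 < a1 < a3, which forces a3 < a3 — impossible.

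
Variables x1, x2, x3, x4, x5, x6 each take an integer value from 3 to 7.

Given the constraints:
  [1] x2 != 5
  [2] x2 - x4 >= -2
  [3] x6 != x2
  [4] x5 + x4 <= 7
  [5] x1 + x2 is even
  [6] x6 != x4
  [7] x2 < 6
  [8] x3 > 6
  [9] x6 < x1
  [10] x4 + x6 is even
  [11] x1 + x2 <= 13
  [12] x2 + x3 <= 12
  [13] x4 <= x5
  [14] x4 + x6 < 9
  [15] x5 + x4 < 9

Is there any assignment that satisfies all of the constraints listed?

Take x1 = 7, x2 = 3, x3 = 7, x4 = 3, x5 = 3, x6 = 5. Then constraint 2: x2 - x4 = 0; constraint 4: x5 + x4 = 6, and every other listed constraint is also met.

Satisfiable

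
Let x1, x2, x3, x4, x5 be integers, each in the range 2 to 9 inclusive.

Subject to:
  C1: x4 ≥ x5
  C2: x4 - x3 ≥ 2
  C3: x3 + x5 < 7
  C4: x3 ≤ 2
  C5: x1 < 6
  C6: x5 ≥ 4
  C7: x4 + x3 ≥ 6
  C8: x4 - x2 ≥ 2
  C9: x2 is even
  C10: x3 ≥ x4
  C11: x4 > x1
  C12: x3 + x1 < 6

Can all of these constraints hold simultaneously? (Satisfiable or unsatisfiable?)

Unsatisfiable

From constraints 1 and 6: x4 ≥ x5 and x5 ≥ 4, so x4 ≥ 4. From constraints 4 and 10: x4 ≤ x3 and x3 ≤ 2, so x4 ≤ 2. But 2 < 4, so no value of x4 works.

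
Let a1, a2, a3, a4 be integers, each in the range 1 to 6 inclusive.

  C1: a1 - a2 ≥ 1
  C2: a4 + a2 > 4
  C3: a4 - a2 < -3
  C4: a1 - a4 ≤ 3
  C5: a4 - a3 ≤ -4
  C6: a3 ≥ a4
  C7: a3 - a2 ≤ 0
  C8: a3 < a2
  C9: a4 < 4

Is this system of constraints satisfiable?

Unsatisfiable

Constraints 1, 4, 5, and 7 give a1 − a2 ≥ 1, a2 − a3 ≥ 0, a3 − a4 ≥ 4, a4 − a1 ≥ -3.
Adding all 4 inequalities: the left sides telescope to 0, and the right sides sum to 1 + 0 + 4 + (-3) = 2. So 0 ≥ 2, which is false.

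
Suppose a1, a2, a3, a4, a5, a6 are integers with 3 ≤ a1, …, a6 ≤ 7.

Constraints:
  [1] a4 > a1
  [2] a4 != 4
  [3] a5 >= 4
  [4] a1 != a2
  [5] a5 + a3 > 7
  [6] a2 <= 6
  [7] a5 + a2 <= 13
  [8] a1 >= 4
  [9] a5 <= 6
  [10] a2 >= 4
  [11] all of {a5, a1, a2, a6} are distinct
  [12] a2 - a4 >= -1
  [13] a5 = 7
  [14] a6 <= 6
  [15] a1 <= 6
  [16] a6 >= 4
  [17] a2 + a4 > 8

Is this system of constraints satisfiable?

Unsatisfiable

Constraints 3, 6, 8, 9, 10, 14, 15, and 16 confine each of a5, a1, a2, a6 to the 3 values {4, …, 6}.
Constraint 11 requires all 4 of them to be distinct, but only 3 values are available — impossible by the pigeonhole principle.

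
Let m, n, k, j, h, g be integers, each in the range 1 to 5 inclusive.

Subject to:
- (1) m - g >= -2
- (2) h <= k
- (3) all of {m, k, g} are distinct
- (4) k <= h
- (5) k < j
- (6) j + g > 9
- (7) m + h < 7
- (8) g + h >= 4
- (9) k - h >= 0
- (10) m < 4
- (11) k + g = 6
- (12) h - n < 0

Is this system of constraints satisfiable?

Satisfiable

Take m = 3, n = 3, k = 1, j = 5, h = 1, g = 5. Then constraint 1: m - g = -2; constraint 6: j + g = 10; constraint 7: m + h = 4, and every other listed constraint is also met.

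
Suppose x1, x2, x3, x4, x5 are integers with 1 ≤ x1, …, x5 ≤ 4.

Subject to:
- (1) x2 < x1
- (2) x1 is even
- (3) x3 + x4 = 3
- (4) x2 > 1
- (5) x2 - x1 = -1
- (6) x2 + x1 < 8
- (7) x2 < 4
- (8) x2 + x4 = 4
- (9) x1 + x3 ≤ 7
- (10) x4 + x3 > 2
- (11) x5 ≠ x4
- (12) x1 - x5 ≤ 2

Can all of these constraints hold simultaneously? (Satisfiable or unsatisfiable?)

Satisfiable

Try x1 = 4, x2 = 3, x3 = 2, x4 = 1, x5 = 3.
Check constraint 3: x3 + x4 = 3; constraint 5: x2 - x1 = -1; constraint 6: x2 + x1 = 7. The remaining constraints are straightforward to verify.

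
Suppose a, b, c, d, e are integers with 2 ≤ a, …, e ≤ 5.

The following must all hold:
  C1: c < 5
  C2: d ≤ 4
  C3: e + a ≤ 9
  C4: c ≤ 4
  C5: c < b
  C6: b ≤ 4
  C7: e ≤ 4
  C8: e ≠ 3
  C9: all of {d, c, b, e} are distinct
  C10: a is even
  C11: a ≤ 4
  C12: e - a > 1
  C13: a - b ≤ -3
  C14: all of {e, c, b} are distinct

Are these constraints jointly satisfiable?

Constraints 2, 4, 6, and 7 confine each of d, c, b, e to the 3 values {2, …, 4} (the domain already gives each ≥ 2).
Constraint 9 requires all 4 of them to be distinct, but only 3 values are available — impossible by the pigeonhole principle.

Unsatisfiable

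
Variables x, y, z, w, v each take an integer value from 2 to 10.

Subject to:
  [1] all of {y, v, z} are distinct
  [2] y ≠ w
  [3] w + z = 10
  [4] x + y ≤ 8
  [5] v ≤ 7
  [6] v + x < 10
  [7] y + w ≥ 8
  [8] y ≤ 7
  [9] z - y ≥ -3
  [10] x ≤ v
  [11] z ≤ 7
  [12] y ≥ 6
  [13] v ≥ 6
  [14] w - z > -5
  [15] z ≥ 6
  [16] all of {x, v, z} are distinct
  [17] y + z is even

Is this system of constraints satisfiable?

Constraints 5, 8, 11, 12, 13, and 15 confine each of y, v, z to the 2 values {6, 7}.
Constraint 1 requires all 3 of them to be distinct, but only 2 values are available — impossible by the pigeonhole principle.

Unsatisfiable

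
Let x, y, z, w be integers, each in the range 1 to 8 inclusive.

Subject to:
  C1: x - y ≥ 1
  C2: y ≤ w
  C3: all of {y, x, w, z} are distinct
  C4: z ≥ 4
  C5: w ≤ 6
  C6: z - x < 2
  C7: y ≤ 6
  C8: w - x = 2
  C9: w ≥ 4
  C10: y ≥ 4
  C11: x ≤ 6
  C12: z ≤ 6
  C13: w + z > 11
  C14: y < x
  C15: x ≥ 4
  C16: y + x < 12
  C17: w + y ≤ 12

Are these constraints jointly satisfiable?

Unsatisfiable

Constraints 4, 5, 7, 9, 10, 11, 12, and 15 confine each of y, x, w, z to the 3 values {4, …, 6}.
Constraint 3 requires all 4 of them to be distinct, but only 3 values are available — impossible by the pigeonhole principle.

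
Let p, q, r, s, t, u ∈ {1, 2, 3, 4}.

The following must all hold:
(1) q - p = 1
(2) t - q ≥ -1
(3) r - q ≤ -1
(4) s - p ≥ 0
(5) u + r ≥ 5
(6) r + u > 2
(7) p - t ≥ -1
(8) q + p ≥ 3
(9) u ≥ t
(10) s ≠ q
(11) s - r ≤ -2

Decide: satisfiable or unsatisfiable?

Unsatisfiable

Constraints 2, 3, 4, 7, and 11 give r − s ≥ 2, s − p ≥ 0, p − t ≥ -1, t − q ≥ -1, q − r ≥ 1.
Adding all 5 inequalities: the left sides telescope to 0, and the right sides sum to 2 + 0 + (-1) + (-1) + 1 = 1. So 0 ≥ 1, which is false.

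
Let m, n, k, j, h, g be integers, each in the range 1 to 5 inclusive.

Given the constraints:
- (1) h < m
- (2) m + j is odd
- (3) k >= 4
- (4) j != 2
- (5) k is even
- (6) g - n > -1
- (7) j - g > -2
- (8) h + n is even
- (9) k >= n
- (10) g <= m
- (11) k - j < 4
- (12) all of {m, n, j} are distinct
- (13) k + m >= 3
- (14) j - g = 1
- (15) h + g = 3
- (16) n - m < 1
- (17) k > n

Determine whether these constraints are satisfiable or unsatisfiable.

Satisfiable

One satisfying assignment is m = 2, n = 1, k = 4, j = 3, h = 1, g = 2.
For the less obvious constraints — constraint 6: g - n = 1; constraint 7: j - g = 1 — and the others hold by inspection.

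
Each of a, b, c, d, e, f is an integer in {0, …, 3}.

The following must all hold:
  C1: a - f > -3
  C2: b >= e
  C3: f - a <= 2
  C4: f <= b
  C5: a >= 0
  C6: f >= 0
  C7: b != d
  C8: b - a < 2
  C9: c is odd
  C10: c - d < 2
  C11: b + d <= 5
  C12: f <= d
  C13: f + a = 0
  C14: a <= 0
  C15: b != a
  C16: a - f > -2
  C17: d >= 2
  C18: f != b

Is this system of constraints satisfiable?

Satisfiable

The assignment a = 0, b = 1, c = 3, d = 2, e = 0, f = 0 works:
  constraint 1 holds since a - f = 0.
  constraint 3 holds since f - a = 0.
The rest check out directly.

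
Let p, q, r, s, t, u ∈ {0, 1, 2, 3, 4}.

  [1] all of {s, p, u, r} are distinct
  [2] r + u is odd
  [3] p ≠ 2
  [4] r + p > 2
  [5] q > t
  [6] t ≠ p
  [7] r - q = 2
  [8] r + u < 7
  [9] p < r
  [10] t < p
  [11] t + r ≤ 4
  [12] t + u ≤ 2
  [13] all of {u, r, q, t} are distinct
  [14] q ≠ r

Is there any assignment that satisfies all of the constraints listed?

Satisfiable

Take p = 1, q = 1, r = 3, s = 0, t = 0, u = 2. Then constraint 4: r + p = 4; constraint 7: r - q = 2, and every other listed constraint is also met.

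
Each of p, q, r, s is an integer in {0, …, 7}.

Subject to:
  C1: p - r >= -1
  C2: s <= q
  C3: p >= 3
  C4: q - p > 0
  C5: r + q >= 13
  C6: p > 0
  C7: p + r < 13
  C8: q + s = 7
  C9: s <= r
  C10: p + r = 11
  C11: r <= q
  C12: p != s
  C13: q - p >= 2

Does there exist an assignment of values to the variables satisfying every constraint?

Satisfiable

Try p = 5, q = 7, r = 6, s = 0.
Check constraint 1: p - r = -1; constraint 4: q - p = 2; constraint 5: r + q = 13. The remaining constraints are straightforward to verify.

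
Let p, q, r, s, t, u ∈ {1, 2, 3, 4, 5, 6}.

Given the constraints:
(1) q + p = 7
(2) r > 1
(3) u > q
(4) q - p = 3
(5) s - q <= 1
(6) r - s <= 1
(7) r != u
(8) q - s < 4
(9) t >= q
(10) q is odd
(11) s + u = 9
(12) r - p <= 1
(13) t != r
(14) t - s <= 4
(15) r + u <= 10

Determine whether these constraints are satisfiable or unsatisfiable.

Satisfiable

The assignment p = 2, q = 5, r = 2, s = 3, t = 6, u = 6 works:
  constraint 1 holds since q + p = 7.
  constraint 4 holds since q - p = 3.
The rest check out directly.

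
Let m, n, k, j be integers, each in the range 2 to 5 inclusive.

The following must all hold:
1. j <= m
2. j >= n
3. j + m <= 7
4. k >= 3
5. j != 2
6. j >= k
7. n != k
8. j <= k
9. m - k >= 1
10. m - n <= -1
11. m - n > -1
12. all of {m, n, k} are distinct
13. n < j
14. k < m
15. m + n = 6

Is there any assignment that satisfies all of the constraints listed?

Constraints 8, 10, 13, and 14 give m < n, n < j, j ≤ k, k < m. Chaining: m < n < j ≤ k < m, which forces m < m — impossible.

Unsatisfiable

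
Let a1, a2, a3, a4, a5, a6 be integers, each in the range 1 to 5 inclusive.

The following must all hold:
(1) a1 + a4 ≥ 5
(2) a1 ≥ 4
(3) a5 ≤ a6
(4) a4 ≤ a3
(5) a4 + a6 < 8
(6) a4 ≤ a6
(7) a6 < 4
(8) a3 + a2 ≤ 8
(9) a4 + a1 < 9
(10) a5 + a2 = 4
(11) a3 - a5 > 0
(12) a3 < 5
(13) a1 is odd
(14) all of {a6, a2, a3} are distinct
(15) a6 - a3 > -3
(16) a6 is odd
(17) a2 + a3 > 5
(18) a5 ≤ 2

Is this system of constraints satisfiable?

Satisfiable

Setting (a1, a2, a3, a4, a5, a6) = (5, 2, 4, 2, 2, 3) satisfies everything: constraint 1: a1 + a4 = 7; constraint 5: a4 + a6 = 5; constraint 8: a3 + a2 = 6, and the others follow.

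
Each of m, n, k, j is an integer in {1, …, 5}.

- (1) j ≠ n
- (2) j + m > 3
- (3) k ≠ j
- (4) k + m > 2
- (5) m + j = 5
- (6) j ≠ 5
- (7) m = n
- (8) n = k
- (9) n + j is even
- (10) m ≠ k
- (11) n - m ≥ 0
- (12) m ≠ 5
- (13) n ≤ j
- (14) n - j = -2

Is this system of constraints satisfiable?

From constraints 7 and 8, m = n = k, so m = k. But constraint 10 says m ≠ k. Contradiction.

Unsatisfiable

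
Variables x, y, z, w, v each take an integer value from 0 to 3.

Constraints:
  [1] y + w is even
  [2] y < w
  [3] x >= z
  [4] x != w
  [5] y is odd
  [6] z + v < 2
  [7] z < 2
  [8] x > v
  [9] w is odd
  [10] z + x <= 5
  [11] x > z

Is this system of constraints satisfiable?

Satisfiable

Try x = 2, y = 1, z = 1, w = 3, v = 0.
Check constraint 6: z + v = 1; constraint 10: z + x = 3. The remaining constraints are straightforward to verify.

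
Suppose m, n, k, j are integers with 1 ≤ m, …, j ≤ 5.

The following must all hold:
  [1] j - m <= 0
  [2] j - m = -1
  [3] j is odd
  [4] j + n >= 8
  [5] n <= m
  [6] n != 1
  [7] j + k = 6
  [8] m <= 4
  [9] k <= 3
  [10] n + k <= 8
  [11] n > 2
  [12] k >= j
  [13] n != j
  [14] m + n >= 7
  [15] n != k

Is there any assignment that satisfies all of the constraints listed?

Unsatisfiable

From constraints 9 and 12: j ≤ k ≤ 3. From constraints 5 and 8: n ≤ m ≤ 4. Hence j + n ≤ 7. But constraint 4 requires j + n ≥ 8, and 8 > 7. Contradiction.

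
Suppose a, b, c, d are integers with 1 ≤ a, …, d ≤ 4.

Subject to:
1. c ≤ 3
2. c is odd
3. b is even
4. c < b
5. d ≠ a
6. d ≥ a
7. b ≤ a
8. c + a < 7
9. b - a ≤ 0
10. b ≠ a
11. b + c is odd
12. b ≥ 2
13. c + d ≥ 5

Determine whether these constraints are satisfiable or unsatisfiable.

Try a = 3, b = 2, c = 1, d = 4.
Check constraint 8: c + a = 4; constraint 9: b - a = -1. The remaining constraints are straightforward to verify.

Satisfiable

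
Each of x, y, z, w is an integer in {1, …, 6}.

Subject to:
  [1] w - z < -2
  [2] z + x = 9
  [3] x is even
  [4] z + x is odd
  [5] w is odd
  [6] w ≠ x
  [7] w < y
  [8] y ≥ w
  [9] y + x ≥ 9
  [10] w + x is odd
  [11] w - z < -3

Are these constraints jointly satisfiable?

One satisfying assignment is x = 4, y = 5, z = 5, w = 1.
For the less obvious constraints — constraint 1: w - z = -4; constraint 2: z + x = 9 — and the others hold by inspection.

Satisfiable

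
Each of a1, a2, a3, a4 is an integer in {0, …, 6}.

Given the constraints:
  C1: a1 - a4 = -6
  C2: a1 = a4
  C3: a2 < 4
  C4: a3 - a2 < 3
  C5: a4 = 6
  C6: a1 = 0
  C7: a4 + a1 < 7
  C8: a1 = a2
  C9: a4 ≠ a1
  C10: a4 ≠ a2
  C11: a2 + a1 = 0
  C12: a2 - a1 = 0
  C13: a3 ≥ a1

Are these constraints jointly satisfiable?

Constraint 6 fixes a1 = 0 and constraint 5 fixes a4 = 6, but constraint 2 requires a1 = a4. Since 0 ≠ 6, contradiction.

Unsatisfiable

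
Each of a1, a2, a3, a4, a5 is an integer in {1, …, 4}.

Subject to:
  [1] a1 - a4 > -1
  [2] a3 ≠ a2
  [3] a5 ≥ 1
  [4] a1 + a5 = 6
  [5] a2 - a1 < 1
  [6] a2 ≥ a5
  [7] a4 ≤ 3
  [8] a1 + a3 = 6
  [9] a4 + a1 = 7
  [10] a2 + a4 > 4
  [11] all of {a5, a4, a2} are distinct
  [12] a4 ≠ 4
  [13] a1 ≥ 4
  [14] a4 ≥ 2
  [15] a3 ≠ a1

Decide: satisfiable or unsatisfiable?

One satisfying assignment is a1 = 4, a2 = 4, a3 = 2, a4 = 3, a5 = 2.
For the less obvious constraints — constraint 1: a1 - a4 = 1; constraint 4: a1 + a5 = 6; constraint 5: a2 - a1 = 0 — and the others hold by inspection.

Satisfiable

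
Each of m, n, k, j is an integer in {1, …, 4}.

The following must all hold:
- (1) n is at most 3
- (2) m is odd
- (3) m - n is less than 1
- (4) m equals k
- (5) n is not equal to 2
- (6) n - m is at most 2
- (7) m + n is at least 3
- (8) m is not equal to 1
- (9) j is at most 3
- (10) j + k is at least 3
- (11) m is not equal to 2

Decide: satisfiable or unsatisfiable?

Try m = 3, n = 3, k = 3, j = 3.
Check constraint 3: m - n = 0; constraint 6: n - m = 0. The remaining constraints are straightforward to verify.

Satisfiable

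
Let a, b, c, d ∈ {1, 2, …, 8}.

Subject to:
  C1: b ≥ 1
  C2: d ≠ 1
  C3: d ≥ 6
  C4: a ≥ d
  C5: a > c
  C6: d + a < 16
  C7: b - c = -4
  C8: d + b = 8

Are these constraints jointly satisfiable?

Setting (a, b, c, d) = (8, 1, 5, 7) satisfies everything: constraint 6: d + a = 15; constraint 7: b - c = -4; constraint 8: d + b = 8, and the others follow.

Satisfiable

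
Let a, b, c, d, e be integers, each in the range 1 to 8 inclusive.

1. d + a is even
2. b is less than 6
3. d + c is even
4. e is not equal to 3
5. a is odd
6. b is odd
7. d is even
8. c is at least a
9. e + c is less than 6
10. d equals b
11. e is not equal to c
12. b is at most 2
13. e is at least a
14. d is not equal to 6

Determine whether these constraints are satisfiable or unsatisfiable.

Unsatisfiable

Constraint 7 makes d even and constraint 5 makes a odd, so d + a must be odd. Constraint 1 says d + a is even — contradiction.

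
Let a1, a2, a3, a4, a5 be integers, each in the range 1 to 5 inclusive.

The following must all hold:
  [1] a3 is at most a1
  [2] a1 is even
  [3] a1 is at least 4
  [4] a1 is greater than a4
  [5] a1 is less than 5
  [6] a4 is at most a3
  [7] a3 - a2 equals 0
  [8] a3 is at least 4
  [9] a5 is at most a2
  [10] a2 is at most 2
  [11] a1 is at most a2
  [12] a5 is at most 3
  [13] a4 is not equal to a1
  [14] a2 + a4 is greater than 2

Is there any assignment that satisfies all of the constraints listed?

Unsatisfiable

From constraints 1 and 8: a1 ≥ a3 and a3 ≥ 4, so a1 ≥ 4. From constraints 10 and 11: a1 ≤ a2 and a2 ≤ 2, so a1 ≤ 2. But 2 < 4, so no value of a1 works.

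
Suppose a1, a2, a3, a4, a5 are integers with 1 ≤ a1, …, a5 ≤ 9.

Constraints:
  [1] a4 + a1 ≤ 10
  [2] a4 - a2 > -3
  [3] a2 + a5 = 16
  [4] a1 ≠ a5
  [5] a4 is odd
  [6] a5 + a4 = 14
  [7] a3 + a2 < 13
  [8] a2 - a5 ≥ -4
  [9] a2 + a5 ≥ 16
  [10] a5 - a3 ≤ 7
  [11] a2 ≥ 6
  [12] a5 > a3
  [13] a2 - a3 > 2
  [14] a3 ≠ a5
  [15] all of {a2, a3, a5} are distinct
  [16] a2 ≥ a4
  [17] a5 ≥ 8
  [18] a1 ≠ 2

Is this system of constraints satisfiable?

Satisfiable

The assignment a1 = 5, a2 = 7, a3 = 3, a4 = 5, a5 = 9 works:
  constraint 1 holds since a4 + a1 = 10.
  constraint 2 holds since a4 - a2 = -2.
  constraint 3 holds since a2 + a5 = 16.
The rest check out directly.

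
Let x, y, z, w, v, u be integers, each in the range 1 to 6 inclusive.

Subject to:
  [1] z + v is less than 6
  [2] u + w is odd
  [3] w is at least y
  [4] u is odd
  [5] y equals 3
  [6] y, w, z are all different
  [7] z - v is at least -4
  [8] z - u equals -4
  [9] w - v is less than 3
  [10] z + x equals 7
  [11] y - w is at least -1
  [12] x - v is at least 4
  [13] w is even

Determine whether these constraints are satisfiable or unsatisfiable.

Try x = 6, y = 3, z = 1, w = 4, v = 2, u = 5.
Check constraint 1: z + v = 3; constraint 7: z - v = -1; constraint 8: z - u = -4. The remaining constraints are straightforward to verify.

Satisfiable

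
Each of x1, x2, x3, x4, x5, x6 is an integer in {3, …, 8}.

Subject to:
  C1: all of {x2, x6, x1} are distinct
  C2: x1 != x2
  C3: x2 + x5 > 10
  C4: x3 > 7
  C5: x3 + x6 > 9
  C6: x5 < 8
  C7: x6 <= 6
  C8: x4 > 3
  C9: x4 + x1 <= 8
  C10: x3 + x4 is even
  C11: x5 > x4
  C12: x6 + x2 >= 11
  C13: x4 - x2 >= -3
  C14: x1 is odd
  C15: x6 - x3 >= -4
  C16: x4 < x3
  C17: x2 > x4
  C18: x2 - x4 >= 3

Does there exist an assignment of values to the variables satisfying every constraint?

The assignment x1 = 3, x2 = 7, x3 = 8, x4 = 4, x5 = 5, x6 = 4 works:
  constraint 3 holds since x2 + x5 = 12.
  constraint 5 holds since x3 + x6 = 12.
  constraint 9 holds since x4 + x1 = 7.
The rest check out directly.

Satisfiable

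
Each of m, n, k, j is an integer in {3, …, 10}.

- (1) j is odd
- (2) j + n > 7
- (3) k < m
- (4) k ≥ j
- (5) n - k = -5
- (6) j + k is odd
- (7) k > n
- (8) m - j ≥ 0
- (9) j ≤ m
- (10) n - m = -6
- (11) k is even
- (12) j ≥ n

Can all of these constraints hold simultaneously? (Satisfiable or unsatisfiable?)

Satisfiable

The assignment m = 9, n = 3, k = 8, j = 7 works:
  constraint 2 holds since j + n = 10.
  constraint 5 holds since n - k = -5.
The rest check out directly.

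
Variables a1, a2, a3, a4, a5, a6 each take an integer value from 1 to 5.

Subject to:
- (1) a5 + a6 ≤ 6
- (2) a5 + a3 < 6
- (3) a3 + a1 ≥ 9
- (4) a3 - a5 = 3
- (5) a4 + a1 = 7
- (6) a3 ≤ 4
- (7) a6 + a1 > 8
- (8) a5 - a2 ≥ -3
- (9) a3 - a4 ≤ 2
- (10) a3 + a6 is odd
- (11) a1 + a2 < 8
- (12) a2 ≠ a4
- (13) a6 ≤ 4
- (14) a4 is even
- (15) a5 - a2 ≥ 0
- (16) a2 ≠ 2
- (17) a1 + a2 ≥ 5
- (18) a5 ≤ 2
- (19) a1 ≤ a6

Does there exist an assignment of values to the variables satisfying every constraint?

Unsatisfiable

From constraint 6: a3 ≤ 4. From constraints 13 and 19: a1 ≤ a6 ≤ 4. Hence a3 + a1 ≤ 8. But constraint 3 requires a3 + a1 ≥ 9, and 9 > 8. Contradiction.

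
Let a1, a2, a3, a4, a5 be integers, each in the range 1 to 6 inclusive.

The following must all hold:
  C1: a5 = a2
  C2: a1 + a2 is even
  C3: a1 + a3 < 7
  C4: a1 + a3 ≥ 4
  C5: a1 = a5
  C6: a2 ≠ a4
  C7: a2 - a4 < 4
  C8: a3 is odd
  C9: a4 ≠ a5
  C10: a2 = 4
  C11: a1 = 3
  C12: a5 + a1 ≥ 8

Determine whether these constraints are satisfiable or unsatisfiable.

Unsatisfiable

Constraint 11 fixes a1 = 3 and constraint 10 fixes a2 = 4. Constraints 1 and 5 give a1 = a5 = a2, so a1 = a2. But 3 ≠ 4 — contradiction.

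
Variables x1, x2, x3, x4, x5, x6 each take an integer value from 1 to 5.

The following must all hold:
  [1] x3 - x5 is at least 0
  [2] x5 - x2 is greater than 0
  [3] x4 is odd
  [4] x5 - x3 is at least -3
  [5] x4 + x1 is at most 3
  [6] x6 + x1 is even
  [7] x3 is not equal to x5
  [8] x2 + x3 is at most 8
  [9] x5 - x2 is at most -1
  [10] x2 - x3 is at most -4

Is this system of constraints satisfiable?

Unsatisfiable

Constraints 4, 9, and 10 give x2 − x5 ≥ 1, x5 − x3 ≥ -3, x3 − x2 ≥ 4.
Adding all 3 inequalities: the left sides telescope to 0, and the right sides sum to 1 + (-3) + 4 = 2. So 0 ≥ 2, which is false.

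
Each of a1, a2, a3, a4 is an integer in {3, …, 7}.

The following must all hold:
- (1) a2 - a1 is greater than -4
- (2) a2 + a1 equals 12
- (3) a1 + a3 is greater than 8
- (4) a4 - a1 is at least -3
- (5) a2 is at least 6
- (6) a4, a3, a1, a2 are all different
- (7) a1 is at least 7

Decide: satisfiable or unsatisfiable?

Unsatisfiable

From constraint 5: a2 ≥ 6. From constraint 7: a1 ≥ 7. Hence a2 + a1 ≥ 13. But constraint 2 requires a2 + a1 = 12, and 12 < 13. Contradiction.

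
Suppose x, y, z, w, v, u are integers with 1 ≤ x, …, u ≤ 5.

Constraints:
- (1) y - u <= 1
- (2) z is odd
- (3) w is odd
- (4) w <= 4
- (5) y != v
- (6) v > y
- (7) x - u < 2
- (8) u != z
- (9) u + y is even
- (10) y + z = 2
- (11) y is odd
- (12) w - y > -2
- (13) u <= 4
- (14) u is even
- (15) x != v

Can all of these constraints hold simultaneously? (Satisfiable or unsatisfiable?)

Constraint 14 makes u even and constraint 11 makes y odd, so u + y must be odd. Constraint 9 says u + y is even — contradiction.

Unsatisfiable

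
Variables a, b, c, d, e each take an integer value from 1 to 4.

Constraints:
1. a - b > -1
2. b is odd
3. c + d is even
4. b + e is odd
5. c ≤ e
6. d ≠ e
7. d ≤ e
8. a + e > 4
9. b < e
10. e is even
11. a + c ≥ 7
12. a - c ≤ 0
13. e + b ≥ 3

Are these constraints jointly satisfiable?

Setting (a, b, c, d, e) = (3, 1, 4, 2, 4) satisfies everything: constraint 1: a - b = 2; constraint 8: a + e = 7; constraint 11: a + c = 7, and the others follow.

Satisfiable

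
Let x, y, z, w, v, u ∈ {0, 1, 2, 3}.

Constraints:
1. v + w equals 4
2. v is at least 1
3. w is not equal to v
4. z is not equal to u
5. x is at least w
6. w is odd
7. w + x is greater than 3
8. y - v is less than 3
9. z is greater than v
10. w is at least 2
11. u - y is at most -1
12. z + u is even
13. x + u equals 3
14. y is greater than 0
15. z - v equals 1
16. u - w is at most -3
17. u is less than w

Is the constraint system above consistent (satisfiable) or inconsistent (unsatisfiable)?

Satisfiable

The assignment x = 3, y = 3, z = 2, w = 3, v = 1, u = 0 works:
  constraint 1 holds since v + w = 4.
  constraint 7 holds since w + x = 6.
The rest check out directly.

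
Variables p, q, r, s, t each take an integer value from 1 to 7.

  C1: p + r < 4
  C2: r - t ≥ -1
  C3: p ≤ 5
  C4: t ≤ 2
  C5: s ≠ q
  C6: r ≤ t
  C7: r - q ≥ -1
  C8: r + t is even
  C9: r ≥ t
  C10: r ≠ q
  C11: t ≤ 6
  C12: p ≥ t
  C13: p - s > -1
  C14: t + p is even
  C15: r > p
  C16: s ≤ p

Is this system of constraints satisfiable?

Constraints 6, 12, and 15 give r ≤ t, t ≤ p, p < r. Chaining: r ≤ t ≤ p < r, which forces r < r — impossible.

Unsatisfiable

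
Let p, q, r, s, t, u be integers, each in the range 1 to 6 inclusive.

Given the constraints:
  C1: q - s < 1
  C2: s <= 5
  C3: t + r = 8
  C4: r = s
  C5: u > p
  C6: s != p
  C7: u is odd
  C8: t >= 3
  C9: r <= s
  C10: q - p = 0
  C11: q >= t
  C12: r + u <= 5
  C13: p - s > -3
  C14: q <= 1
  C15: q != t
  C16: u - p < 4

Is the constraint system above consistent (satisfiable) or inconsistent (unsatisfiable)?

Unsatisfiable

From constraints 11 and 14: t ≤ q ≤ 1. From constraints 2 and 9: r ≤ s ≤ 5. Hence t + r ≤ 6. But constraint 3 requires t + r = 8, and 8 > 6. Contradiction.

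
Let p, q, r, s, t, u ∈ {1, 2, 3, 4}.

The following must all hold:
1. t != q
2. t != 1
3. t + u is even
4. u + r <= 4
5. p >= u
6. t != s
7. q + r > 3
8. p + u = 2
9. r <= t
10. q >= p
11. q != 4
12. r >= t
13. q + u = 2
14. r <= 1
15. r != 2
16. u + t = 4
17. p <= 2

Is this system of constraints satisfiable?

From constraints 5 and 17: u ≤ p ≤ 2. From constraints 12 and 14: t ≤ r ≤ 1. Hence u + t ≤ 3. But constraint 16 requires u + t = 4, and 4 > 3. Contradiction.

Unsatisfiable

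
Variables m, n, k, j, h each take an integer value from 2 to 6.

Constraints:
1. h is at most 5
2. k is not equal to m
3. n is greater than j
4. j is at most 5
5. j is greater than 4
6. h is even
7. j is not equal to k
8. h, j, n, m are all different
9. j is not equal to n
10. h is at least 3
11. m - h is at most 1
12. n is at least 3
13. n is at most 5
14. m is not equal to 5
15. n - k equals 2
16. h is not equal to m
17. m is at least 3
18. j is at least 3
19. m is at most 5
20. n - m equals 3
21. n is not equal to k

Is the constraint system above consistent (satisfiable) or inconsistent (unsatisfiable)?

Constraints 1, 4, 10, 12, 13, 17, 18, and 19 confine each of h, j, n, m to the 3 values {3, …, 5}.
Constraint 8 requires all 4 of them to be distinct, but only 3 values are available — impossible by the pigeonhole principle.

Unsatisfiable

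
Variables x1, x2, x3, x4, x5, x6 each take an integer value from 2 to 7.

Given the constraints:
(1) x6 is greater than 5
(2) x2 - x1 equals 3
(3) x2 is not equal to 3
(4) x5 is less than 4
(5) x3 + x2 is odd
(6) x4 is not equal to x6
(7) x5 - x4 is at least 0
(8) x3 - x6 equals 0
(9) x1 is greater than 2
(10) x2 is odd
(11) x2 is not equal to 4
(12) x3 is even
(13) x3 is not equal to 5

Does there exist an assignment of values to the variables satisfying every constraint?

Satisfiable

Take x1 = 4, x2 = 7, x3 = 6, x4 = 2, x5 = 2, x6 = 6. Then constraint 2: x2 - x1 = 3; constraint 7: x5 - x4 = 0; constraint 8: x3 - x6 = 0, and every other listed constraint is also met.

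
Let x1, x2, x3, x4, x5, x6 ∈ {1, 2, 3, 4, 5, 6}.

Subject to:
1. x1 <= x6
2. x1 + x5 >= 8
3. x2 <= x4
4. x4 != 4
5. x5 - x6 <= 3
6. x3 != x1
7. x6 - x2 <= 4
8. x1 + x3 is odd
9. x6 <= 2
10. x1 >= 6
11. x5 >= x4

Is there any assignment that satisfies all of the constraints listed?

Unsatisfiable

From constraints 1 and 10: x6 ≥ x1 and x1 ≥ 6, so x6 ≥ 6. From constraint 9: x6 ≤ 2. But 2 < 6, so no value of x6 works.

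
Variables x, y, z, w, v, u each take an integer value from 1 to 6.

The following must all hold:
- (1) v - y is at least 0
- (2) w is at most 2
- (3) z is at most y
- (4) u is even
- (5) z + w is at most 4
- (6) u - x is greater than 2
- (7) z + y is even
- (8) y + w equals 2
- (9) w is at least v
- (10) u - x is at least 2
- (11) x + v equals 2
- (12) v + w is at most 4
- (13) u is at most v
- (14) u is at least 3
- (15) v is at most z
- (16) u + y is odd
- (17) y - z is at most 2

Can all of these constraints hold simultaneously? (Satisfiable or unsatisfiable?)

From constraints 13 and 14: v ≥ u and u ≥ 3, so v ≥ 3. From constraints 2 and 9: v ≤ w and w ≤ 2, so v ≤ 2. But 2 < 3, so no value of v works.

Unsatisfiable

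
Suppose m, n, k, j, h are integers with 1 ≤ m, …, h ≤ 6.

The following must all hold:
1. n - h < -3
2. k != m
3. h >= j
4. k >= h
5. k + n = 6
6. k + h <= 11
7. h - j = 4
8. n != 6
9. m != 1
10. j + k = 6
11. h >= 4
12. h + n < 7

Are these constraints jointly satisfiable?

One satisfying assignment is m = 6, n = 1, k = 5, j = 1, h = 5.
For the less obvious constraints — constraint 1: n - h = -4; constraint 5: k + n = 6 — and the others hold by inspection.

Satisfiable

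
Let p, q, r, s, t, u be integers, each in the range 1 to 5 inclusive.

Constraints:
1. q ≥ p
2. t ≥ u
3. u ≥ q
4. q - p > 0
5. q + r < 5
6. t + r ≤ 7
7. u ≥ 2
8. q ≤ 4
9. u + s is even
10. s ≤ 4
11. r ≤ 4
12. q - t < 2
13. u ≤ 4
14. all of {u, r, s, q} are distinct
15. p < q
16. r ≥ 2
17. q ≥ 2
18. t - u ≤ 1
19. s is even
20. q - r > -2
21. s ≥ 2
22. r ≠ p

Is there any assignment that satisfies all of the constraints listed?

Unsatisfiable

Constraints 7, 8, 10, 11, 13, 16, 17, and 21 confine each of u, r, s, q to the 3 values {2, …, 4}.
Constraint 14 requires all 4 of them to be distinct, but only 3 values are available — impossible by the pigeonhole principle.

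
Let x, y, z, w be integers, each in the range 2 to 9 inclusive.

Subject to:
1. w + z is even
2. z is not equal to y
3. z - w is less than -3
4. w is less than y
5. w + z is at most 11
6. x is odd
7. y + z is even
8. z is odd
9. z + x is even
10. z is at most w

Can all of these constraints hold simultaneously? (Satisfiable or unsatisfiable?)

Setting (x, y, z, w) = (9, 9, 3, 7) satisfies everything: constraint 1: w + z = 10 is even; constraint 3: z - w = -4; constraint 5: w + z = 10, and the others follow.

Satisfiable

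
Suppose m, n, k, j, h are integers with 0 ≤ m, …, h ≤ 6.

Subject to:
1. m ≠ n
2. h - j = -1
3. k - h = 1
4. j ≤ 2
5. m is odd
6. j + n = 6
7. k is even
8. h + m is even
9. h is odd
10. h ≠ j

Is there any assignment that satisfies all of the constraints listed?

Satisfiable

Take m = 5, n = 4, k = 2, j = 2, h = 1. Then constraint 2: h - j = -1; constraint 3: k - h = 1, and every other listed constraint is also met.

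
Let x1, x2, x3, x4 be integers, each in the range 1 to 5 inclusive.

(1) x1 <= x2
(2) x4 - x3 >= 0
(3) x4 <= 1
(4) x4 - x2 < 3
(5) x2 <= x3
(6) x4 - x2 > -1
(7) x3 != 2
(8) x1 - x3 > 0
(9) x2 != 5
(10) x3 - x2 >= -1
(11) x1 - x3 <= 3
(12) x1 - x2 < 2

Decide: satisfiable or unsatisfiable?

Unsatisfiable

Constraints 1, 5, and 8 give x3 < x1, x1 ≤ x2, x2 ≤ x3. Chaining: x3 < x1 ≤ x2 ≤ x3, which forces x3 < x3 — impossible.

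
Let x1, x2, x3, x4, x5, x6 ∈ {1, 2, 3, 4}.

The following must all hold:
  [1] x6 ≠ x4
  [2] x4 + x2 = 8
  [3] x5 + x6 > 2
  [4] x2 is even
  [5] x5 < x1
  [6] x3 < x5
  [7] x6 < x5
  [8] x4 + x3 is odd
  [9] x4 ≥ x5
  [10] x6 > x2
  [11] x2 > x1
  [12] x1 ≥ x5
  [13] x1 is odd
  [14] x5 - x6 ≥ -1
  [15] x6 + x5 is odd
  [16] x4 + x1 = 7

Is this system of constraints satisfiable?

Unsatisfiable

Constraints 5, 7, 10, and 11 give x2 < x6, x6 < x5, x5 < x1, x1 < x2. Chaining: x2 < x6 < x5 < x1 < x2, which forces x2 < x2 — impossible.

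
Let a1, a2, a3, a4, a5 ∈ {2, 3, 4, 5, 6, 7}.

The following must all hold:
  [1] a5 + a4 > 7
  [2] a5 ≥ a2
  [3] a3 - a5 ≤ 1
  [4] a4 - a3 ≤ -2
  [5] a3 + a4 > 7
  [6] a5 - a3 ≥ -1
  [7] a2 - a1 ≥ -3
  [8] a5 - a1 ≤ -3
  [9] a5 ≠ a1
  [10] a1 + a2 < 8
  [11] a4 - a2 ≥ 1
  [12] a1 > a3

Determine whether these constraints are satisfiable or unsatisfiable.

Constraints 3, 4, 7, 8, and 11 give a5 − a3 ≥ -1, a3 − a4 ≥ 2, a4 − a2 ≥ 1, a2 − a1 ≥ -3, a1 − a5 ≥ 3.
Adding all 5 inequalities: the left sides telescope to 0, and the right sides sum to (-1) + 2 + 1 + (-3) + 3 = 2. So 0 ≥ 2, which is false.

Unsatisfiable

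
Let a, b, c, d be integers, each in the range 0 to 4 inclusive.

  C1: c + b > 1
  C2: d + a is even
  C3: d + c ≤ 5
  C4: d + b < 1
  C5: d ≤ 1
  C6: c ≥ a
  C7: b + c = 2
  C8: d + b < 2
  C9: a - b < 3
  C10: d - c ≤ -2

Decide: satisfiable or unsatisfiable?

Satisfiable

One satisfying assignment is a = 0, b = 0, c = 2, d = 0.
For the less obvious constraints — constraint 1: c + b = 2; constraint 3: d + c = 2 — and the others hold by inspection.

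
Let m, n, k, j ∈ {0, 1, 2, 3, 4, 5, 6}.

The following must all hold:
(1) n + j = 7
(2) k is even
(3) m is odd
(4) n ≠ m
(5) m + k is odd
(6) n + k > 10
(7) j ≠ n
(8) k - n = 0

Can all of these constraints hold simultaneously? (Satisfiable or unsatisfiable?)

Satisfiable

Try m = 1, n = 6, k = 6, j = 1.
Check constraint 1: n + j = 7; constraint 6: n + k = 12; constraint 8: k - n = 0. The remaining constraints are straightforward to verify.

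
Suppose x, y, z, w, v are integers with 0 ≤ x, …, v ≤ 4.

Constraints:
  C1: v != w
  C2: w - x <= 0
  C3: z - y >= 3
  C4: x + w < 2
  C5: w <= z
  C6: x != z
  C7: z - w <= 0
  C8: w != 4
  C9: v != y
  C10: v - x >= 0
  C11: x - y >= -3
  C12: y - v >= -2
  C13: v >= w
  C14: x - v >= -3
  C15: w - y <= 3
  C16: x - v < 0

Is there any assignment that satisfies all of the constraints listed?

Constraints 2, 3, 7, 10, and 12 give v − x ≥ 0, x − w ≥ 0, w − z ≥ 0, z − y ≥ 3, y − v ≥ -2.
Adding all 5 inequalities: the left sides telescope to 0, and the right sides sum to 0 + 0 + 0 + 3 + (-2) = 1. So 0 ≥ 1, which is false.

Unsatisfiable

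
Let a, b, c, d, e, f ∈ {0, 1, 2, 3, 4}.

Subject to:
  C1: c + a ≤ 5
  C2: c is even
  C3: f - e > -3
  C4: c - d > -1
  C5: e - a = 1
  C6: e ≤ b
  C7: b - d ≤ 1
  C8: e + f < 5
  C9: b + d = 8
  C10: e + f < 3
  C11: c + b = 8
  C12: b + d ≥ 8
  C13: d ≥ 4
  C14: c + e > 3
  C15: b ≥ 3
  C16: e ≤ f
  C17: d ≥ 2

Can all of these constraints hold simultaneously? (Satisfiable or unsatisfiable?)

Take a = 0, b = 4, c = 4, d = 4, e = 1, f = 1. Then constraint 1: c + a = 4; constraint 3: f - e = 0; constraint 4: c - d = 0, and every other listed constraint is also met.

Satisfiable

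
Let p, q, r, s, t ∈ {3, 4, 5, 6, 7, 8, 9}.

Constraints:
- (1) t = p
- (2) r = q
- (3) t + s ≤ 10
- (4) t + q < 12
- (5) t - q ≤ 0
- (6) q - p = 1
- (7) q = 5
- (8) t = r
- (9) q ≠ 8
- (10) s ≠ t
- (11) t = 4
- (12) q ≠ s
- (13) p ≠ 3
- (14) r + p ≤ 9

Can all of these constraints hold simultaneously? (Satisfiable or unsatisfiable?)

Constraint 11 fixes t = 4 and constraint 7 fixes q = 5. Constraints 2 and 8 give t = r = q, so t = q. But 4 ≠ 5 — contradiction.

Unsatisfiable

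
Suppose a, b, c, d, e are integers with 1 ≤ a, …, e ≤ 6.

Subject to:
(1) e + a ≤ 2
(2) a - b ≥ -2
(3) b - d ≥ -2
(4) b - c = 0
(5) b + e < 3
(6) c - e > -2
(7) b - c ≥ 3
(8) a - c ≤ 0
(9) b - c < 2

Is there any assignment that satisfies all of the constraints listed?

Unsatisfiable

Constraints 2, 7, and 8 give b − c ≥ 3, c − a ≥ 0, a − b ≥ -2.
Adding all 3 inequalities: the left sides telescope to 0, and the right sides sum to 3 + 0 + (-2) = 1. So 0 ≥ 1, which is false.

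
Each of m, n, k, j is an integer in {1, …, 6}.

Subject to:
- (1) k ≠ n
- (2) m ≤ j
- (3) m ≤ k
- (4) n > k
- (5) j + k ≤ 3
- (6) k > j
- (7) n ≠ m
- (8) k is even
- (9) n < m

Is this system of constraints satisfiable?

Constraints 2, 4, 6, and 9 give n < m, m ≤ j, j < k, k < n. Chaining: n < m ≤ j < k < n, which forces n < n — impossible.

Unsatisfiable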